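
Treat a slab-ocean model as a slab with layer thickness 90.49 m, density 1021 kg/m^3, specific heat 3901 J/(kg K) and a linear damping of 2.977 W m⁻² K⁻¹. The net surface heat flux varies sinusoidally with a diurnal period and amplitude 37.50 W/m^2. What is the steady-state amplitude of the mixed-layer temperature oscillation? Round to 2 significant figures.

0.0014 K

Areal heat capacity C = ρ c_p D = 1021 × 3901 × 90.49 = 3.60×10^8 J m⁻² K⁻¹.
Angular frequency ω = 2π / T = 2π / 86400 s = 7.27×10^-5 s⁻¹.
√((Cω)² + λ²) = √((26200)² + 2.977²) = 26200 W/(m²·K).
Amplitude A = F₀ / √((Cω)²+λ²) = 37.50 / 26200 = 0.00143 K.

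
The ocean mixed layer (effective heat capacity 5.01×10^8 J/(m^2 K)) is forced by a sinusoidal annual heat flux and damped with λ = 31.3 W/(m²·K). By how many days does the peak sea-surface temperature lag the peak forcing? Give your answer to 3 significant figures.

Areal heat capacity C = 5.01×10^8 J/(m^2 K) (given).
ω = 2π / 3.15×10^7 s = 1.99×10^-7 s⁻¹.
Phase lag φ = arctan(Cω/λ) = arctan(99.8/31.3) = 1.27 rad.
Time lag = φ / ω = 1.27 / 1.99×10^-7 = 6.36×10^6 s = 73.6 days.

73.6 days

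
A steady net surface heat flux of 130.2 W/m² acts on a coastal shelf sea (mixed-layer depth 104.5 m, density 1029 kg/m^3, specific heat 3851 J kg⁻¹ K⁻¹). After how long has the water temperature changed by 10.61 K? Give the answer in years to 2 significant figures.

1.1 years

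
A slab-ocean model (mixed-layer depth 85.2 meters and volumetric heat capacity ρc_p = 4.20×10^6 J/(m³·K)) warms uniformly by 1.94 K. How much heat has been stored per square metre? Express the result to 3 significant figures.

6.94×10^8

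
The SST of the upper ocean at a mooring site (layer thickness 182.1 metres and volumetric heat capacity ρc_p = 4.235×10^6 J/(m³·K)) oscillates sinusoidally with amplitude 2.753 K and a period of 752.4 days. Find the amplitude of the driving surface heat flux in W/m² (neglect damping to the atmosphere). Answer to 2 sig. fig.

210

Areal heat capacity C = ρc_p × D = 4.235×10^6 × 182.1 = 7.71×10^8 J/(m^2 K).
ω = 2π / 6.50×10^7 s = 9.67×10^-8 s⁻¹.
Cω = 7.71×10^8 × 9.67×10^-8 = 74.5 W/(m²·K).
F₀ = A × Cω = 2.753 × 74.5 = 205 W/m².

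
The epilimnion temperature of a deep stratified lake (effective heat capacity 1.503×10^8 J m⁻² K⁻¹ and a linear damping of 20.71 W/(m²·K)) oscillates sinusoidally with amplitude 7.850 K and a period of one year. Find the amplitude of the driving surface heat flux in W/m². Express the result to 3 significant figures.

Areal heat capacity C = 1.503×10^8 J m⁻² K⁻¹ (given).
ω = 2π / 3.15×10^7 s = 1.99×10^-7 s⁻¹.
√((Cω)² + λ²) = √((29.9)² + 20.71²) = 36.4 W/(m²·K).
F₀ = A × √((Cω)²+λ²) = 7.850 × 36.4 = 286 W/m².

286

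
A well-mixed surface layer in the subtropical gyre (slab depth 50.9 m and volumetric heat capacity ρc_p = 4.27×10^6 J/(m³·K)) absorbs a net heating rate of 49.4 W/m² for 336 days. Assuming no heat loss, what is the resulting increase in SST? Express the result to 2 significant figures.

6.6 K

Areal heat capacity C = ρc_p × D = 4.27×10^6 × 50.9 = 2.17×10^8 J/(m^2 K).
Net heat input Q = F Δt = 49.4 × (336 days × 86400 s/day) = 1.43×10^9 J/m².
ΔT = Q / C = 1.43×10^9 / 2.17×10^8 = 6.60 K.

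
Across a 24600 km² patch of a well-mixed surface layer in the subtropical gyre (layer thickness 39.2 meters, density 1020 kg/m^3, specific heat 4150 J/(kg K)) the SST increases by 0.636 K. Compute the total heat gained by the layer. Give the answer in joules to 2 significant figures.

2.6×10^18 J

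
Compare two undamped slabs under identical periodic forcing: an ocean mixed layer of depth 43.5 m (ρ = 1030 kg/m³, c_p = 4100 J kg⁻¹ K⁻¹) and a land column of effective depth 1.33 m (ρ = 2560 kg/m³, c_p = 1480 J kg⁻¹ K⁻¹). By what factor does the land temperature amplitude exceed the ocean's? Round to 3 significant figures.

36.5

C_ocean = 1030 × 4100 × 43.5 = 1.84×10^8 J/(m²·K).
C_land = 2560 × 1480 × 1.33 = 5.04×10^6 J/(m²·K).
Undamped amplitude ∝ 1/C, so A_land/A_ocean = C_ocean/C_land = 36.5.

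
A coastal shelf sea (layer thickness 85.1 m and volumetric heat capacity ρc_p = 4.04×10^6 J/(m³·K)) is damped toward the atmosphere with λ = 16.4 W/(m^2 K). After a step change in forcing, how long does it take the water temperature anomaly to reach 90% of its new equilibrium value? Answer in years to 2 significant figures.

1.5 years

Areal heat capacity C = ρc_p × D = 4.04×10^6 × 85.1 = 3.44×10^8 J m⁻² K⁻¹.
τ = C / λ = 3.44×10^8 / 16.4 = 2.10×10^7 s.
Fraction reached: 1 − e^(−t/τ) = 0.90 ⇒ t = −τ ln(1 − 0.90) = τ × 2.30.
t = 4.83×10^7 s = 1.53 years.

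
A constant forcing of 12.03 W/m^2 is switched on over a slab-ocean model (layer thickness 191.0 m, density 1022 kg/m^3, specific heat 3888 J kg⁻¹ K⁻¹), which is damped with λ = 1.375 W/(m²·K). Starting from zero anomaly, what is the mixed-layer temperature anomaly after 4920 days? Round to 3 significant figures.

4.70 K

Areal heat capacity C = ρ c_p D = 1022 × 3888 × 191.0 = 7.59×10^8 J m⁻² K⁻¹.
τ = C / λ = 7.59×10^8 / 1.375 = 5.52×10^8 s.
Equilibrium anomaly ΔT_eq = F / λ = 12.03 / 1.375 = 8.75 K.
t = 4920 days = 4.25×10^8 s, so t/τ = 0.770.
ΔT(t) = ΔT_eq (1 − e^(−t/τ)) = 8.75 × (1 − e^−0.770) = 4.70 K.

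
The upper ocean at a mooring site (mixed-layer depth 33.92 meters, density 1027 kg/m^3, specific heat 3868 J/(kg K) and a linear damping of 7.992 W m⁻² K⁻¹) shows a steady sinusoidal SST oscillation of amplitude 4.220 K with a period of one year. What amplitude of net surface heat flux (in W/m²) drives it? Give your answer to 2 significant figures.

Areal heat capacity C = ρ c_p D = 1027 × 3868 × 33.92 = 1.35×10^8 J m⁻² K⁻¹.
ω = 2π / 3.15×10^7 s = 1.99×10^-7 s⁻¹.
√((Cω)² + λ²) = √((26.8)² + 7.992²) = 28.0 W/(m²·K).
F₀ = A × √((Cω)²+λ²) = 4.220 × 28.0 = 118 W/m².

120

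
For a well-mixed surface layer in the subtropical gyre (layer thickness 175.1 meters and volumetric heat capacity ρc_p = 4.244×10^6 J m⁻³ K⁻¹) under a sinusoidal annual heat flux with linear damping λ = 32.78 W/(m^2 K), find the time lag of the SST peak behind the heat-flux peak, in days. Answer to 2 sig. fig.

Areal heat capacity C = ρc_p × D = 4.244×10^6 × 175.1 = 7.43×10^8 J/(m^2 K).
ω = 2π / 3.15×10^7 s = 1.99×10^-7 s⁻¹.
Phase lag φ = arctan(Cω/λ) = arctan(148/32.78) = 1.35 rad.
Time lag = φ / ω = 1.35 / 1.99×10^-7 = 6.79×10^6 s = 78.6 days.

79 days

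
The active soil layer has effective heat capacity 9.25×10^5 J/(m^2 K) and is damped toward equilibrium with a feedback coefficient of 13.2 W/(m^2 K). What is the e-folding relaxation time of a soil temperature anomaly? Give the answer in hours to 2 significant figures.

19 hours

Areal heat capacity C = 9.25×10^5 J/(m^2 K) (given).
Relaxation time τ = C / λ = 9.25×10^5 / 13.2 = 70100 s.
In hours: 70100 s / (3600 s/hour) = 19.5 hours.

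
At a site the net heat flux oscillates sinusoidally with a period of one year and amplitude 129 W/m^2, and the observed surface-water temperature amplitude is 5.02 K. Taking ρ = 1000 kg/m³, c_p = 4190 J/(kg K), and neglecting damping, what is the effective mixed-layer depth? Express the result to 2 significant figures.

31 m

ω = 2π / 3.15×10^7 s = 1.99×10^-7 s⁻¹.
Required C = F₀ / (A ω) = 129 / (5.02 × 1.99×10^-7) = 1.29×10^8 J/(m²·K).
D = C / (ρ c_p) = 1.29×10^8 / (1000 × 4190) = 30.8 m.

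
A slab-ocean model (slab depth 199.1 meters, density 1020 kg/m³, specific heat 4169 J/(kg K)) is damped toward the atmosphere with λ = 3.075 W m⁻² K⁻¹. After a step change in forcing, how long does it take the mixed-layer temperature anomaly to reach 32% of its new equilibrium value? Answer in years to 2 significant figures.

Areal heat capacity C = ρ c_p D = 1020 × 4169 × 199.1 = 8.47×10^8 J/(m²·K).
τ = C / λ = 8.47×10^8 / 3.075 = 2.75×10^8 s.
Fraction reached: 1 − e^(−t/τ) = 0.32 ⇒ t = −τ ln(1 − 0.32) = τ × 0.386.
t = 1.06×10^8 s = 3.36 years.

3.4 years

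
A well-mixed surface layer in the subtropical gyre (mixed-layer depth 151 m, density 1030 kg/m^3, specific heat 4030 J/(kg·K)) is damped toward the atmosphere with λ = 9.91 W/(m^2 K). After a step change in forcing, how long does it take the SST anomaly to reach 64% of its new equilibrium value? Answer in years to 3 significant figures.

Areal heat capacity C = ρ c_p D = 1030 × 4030 × 151 = 6.27×10^8 J/(m²·K).
τ = C / λ = 6.27×10^8 / 9.91 = 6.32×10^7 s.
Fraction reached: 1 − e^(−t/τ) = 0.64 ⇒ t = −τ ln(1 − 0.64) = τ × 1.02.
t = 6.46×10^7 s = 2.05 years.

2.05 years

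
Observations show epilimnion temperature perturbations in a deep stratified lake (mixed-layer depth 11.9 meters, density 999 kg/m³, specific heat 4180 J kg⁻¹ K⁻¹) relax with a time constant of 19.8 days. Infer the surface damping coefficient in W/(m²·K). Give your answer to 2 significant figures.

Areal heat capacity C = ρ c_p D = 999 × 4180 × 11.9 = 4.97×10^7 J m⁻² K⁻¹.
τ = 19.8 days = 1.71×10^6 s.
λ = C / τ = 4.97×10^7 / 1.71×10^6 = 29.0 W/(m²·K).

29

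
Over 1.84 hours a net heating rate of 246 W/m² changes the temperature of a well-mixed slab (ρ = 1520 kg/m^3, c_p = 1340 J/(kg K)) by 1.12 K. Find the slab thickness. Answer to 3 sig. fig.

0.714 m

Heat input Q = F Δt = 246 × 6620 s = 1.63×10^6 J/m².
Required areal heat capacity C = Q / ΔT = 1.45×10^6 J/(m²·K).
Depth D = C / (ρ c_p) = 1.45×10^6 / (1520 × 1340) = 0.714 m.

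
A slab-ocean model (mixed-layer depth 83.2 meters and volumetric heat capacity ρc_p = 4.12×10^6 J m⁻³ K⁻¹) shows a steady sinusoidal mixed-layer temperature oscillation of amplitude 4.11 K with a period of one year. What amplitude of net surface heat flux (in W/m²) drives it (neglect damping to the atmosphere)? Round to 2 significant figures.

Areal heat capacity C = ρc_p × D = 4.12×10^6 × 83.2 = 3.43×10^8 J m⁻² K⁻¹.
ω = 2π / 3.15×10^7 s = 1.99×10^-7 s⁻¹.
Cω = 3.43×10^8 × 1.99×10^-7 = 68.3 W/(m²·K).
F₀ = A × Cω = 4.11 × 68.3 = 281 W/m².

280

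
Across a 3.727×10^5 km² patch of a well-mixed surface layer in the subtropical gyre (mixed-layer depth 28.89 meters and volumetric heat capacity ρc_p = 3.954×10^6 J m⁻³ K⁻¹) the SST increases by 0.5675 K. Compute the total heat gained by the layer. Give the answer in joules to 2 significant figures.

2.4×10^19 J

Areal heat capacity C = ρc_p × D = 3.954×10^6 × 28.89 = 1.14×10^8 J/(m²·K).
Heat per unit area: q = C ΔT = 1.14×10^8 × 0.5675 = 6.48×10^7 J/m².
Total heat: Q = q × A = 6.48×10^7 × (3.727×10^5 × 10⁶ m²) = 2.42×10^19 J.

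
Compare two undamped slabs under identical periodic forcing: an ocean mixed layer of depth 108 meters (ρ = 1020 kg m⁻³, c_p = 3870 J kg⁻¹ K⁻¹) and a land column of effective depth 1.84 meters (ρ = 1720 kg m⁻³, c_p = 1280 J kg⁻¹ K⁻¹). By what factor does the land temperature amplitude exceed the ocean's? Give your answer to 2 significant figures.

110

C_ocean = 1020 × 3870 × 108 = 4.26×10^8 J/(m²·K).
C_land = 1720 × 1280 × 1.84 = 4.05×10^6 J/(m²·K).
Undamped amplitude ∝ 1/C, so A_land/A_ocean = C_ocean/C_land = 105.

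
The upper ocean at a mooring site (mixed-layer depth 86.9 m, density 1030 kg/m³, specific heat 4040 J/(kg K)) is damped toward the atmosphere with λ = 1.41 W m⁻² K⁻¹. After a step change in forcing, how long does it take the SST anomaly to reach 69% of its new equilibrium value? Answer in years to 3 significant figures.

Areal heat capacity C = ρ c_p D = 1030 × 4040 × 86.9 = 3.62×10^8 J/(m^2 K).
τ = C / λ = 3.62×10^8 / 1.41 = 2.56×10^8 s.
Fraction reached: 1 − e^(−t/τ) = 0.69 ⇒ t = −τ ln(1 − 0.69) = τ × 1.17.
t = 3.00×10^8 s = 9.52 years.

9.52 years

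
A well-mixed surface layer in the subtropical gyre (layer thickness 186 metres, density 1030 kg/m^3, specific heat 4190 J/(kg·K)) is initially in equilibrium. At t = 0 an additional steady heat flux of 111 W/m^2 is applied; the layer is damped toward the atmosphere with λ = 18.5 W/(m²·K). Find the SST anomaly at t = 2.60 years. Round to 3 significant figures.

5.09 K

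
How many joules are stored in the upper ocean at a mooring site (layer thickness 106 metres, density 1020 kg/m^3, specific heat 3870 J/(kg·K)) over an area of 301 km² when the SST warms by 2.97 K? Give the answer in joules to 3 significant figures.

3.74×10^17 J

Areal heat capacity C = ρ c_p D = 1020 × 3870 × 106 = 4.18×10^8 J m⁻² K⁻¹.
Heat per unit area: q = C ΔT = 4.18×10^8 × 2.97 = 1.24×10^9 J/m².
Total heat: Q = q × A = 1.24×10^9 × (301 × 10⁶ m²) = 3.74×10^17 J.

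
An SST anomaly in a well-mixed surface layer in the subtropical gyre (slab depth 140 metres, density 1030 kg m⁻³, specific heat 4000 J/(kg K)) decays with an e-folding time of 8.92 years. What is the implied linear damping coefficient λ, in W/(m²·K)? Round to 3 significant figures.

Areal heat capacity C = ρ c_p D = 1030 × 4000 × 140 = 5.77×10^8 J/(m²·K).
τ = 8.92 years = 2.81×10^8 s.
λ = C / τ = 5.77×10^8 / 2.81×10^8 = 2.05 W/(m²·K).

2.05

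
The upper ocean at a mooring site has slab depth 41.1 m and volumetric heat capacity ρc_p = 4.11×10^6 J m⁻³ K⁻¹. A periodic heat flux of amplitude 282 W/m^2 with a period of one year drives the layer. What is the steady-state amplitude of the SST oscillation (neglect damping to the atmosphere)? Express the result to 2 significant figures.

Areal heat capacity C = ρc_p × D = 4.11×10^6 × 41.1 = 1.69×10^8 J/(m²·K).
Angular frequency ω = 2π / T = 2π / 3.15×10^7 s = 1.99×10^-7 s⁻¹.
Cω = 1.69×10^8 × 1.99×10^-7 = 33.7 W/(m²·K).
Amplitude A = F₀ / (Cω) = 282 / 33.7 = 8.38 K.

8.4 K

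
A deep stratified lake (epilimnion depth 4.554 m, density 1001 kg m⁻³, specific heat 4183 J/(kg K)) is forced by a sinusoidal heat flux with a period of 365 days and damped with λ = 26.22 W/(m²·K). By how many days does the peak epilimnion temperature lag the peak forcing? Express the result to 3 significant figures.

8.36 days

Areal heat capacity C = ρ c_p D = 1001 × 4183 × 4.554 = 1.91×10^7 J/(m^2 K).
ω = 2π / 3.15×10^7 s = 1.99×10^-7 s⁻¹.
Phase lag φ = arctan(Cω/λ) = arctan(3.80/26.22) = 0.144 rad.
Time lag = φ / ω = 0.144 / 1.99×10^-7 = 7.22×10^5 s = 8.36 days.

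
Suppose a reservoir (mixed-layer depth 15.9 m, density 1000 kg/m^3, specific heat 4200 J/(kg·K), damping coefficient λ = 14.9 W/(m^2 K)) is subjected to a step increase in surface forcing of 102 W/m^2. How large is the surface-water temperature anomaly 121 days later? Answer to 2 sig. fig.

6.2 K

Areal heat capacity C = ρ c_p D = 1000 × 4200 × 15.9 = 6.68×10^7 J/(m²·K).
τ = C / λ = 6.68×10^7 / 14.9 = 4.48×10^6 s.
Equilibrium anomaly ΔT_eq = F / λ = 102 / 14.9 = 6.85 K.
t = 121 days = 1.05×10^7 s, so t/τ = 2.33.
ΔT(t) = ΔT_eq (1 − e^(−t/τ)) = 6.85 × (1 − e^−2.33) = 6.18 K.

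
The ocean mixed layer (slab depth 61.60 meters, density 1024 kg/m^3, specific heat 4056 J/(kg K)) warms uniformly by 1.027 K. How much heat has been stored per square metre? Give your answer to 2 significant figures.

Areal heat capacity C = ρ c_p D = 1024 × 4056 × 61.60 = 2.56×10^8 J m⁻² K⁻¹.
ΔQ = C ΔT = 2.56×10^8 × 1.027 = 2.63×10^8 J/m².

2.6×10^8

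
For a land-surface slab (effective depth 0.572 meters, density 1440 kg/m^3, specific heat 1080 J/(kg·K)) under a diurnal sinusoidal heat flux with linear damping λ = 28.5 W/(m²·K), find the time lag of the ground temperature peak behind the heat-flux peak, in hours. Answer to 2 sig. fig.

4.4 hours

Areal heat capacity C = ρ c_p D = 1440 × 1080 × 0.572 = 8.90×10^5 J/(m²·K).
ω = 2π / 86400 s = 7.27×10^-5 s⁻¹.
Phase lag φ = arctan(Cω/λ) = arctan(64.7/28.5) = 1.16 rad.
Time lag = φ / ω = 1.16 / 7.27×10^-5 = 15900 s = 4.41 hours.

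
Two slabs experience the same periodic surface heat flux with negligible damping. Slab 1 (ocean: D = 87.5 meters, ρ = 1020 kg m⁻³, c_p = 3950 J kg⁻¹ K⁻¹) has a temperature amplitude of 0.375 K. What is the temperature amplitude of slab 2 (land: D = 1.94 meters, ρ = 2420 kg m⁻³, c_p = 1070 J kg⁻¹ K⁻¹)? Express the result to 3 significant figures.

26.3 K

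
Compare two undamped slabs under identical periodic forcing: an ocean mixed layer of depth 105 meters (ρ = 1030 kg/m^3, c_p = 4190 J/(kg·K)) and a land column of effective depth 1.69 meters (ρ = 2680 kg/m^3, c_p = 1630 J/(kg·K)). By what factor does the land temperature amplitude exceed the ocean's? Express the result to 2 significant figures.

C_ocean = 1030 × 4190 × 105 = 4.53×10^8 J/(m²·K).
C_land = 2680 × 1630 × 1.69 = 7.38×10^6 J/(m²·K).
Undamped amplitude ∝ 1/C, so A_land/A_ocean = C_ocean/C_land = 61.4.

61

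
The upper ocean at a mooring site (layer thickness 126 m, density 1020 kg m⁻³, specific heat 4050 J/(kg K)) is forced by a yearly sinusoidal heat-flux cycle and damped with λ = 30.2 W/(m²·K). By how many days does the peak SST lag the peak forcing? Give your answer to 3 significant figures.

74.8 days

Areal heat capacity C = ρ c_p D = 1020 × 4050 × 126 = 5.21×10^8 J/(m^2 K).
ω = 2π / 3.15×10^7 s = 1.99×10^-7 s⁻¹.
Phase lag φ = arctan(Cω/λ) = arctan(104/30.2) = 1.29 rad.
Time lag = φ / ω = 1.29 / 1.99×10^-7 = 6.46×10^6 s = 74.8 days.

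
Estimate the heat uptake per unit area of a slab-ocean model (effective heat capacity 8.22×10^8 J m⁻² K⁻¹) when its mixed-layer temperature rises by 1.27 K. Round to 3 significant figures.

1.04×10^9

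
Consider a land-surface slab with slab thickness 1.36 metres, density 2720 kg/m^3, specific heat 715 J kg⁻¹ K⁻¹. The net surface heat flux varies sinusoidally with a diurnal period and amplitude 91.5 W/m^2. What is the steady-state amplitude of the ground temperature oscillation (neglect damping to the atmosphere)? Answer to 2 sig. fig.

Areal heat capacity C = ρ c_p D = 2720 × 715 × 1.36 = 2.64×10^6 J m⁻² K⁻¹.
Angular frequency ω = 2π / T = 2π / 86400 s = 7.27×10^-5 s⁻¹.
Cω = 2.64×10^6 × 7.27×10^-5 = 192 W/(m²·K).
Amplitude A = F₀ / (Cω) = 91.5 / 192 = 0.476 K.

0.48 K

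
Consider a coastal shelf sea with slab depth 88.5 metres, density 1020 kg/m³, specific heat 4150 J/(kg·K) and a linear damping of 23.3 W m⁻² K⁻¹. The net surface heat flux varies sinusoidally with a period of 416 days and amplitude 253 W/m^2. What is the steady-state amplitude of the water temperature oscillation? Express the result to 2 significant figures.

3.6 K

Areal heat capacity C = ρ c_p D = 1020 × 4150 × 88.5 = 3.75×10^8 J/(m^2 K).
Angular frequency ω = 2π / T = 2π / 3.59×10^7 s = 1.75×10^-7 s⁻¹.
√((Cω)² + λ²) = √((65.5)² + 23.3²) = 69.5 W/(m²·K).
Amplitude A = F₀ / √((Cω)²+λ²) = 253 / 69.5 = 3.64 K.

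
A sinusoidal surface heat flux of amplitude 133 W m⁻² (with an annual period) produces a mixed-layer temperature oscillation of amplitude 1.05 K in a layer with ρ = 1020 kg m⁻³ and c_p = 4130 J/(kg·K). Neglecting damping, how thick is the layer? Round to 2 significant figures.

ω = 2π / 3.15×10^7 s = 1.99×10^-7 s⁻¹.
Required C = F₀ / (A ω) = 133 / (1.05 × 1.99×10^-7) = 6.36×10^8 J/(m²·K).
D = C / (ρ c_p) = 6.36×10^8 / (1020 × 4130) = 151 m.

150 m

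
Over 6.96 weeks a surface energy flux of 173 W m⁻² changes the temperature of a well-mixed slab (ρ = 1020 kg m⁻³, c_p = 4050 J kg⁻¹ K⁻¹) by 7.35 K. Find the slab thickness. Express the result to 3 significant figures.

24.0 m

Heat input Q = F Δt = 173 × 4.21×10^6 s = 7.28×10^8 J/m².
Required areal heat capacity C = Q / ΔT = 9.91×10^7 J/(m²·K).
Depth D = C / (ρ c_p) = 9.91×10^7 / (1020 × 4050) = 24.0 m.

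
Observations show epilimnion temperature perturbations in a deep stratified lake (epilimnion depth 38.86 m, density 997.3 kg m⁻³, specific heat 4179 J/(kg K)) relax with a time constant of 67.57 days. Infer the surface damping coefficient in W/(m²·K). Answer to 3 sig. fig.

Areal heat capacity C = ρ c_p D = 997.3 × 4179 × 38.86 = 1.62×10^8 J m⁻² K⁻¹.
τ = 67.57 days = 5.84×10^6 s.
λ = C / τ = 1.62×10^8 / 5.84×10^6 = 27.7 W/(m²·K).

27.7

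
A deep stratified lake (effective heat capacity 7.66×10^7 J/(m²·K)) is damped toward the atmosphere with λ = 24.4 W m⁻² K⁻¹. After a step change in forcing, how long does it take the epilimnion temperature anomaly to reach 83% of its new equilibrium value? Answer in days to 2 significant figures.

64 days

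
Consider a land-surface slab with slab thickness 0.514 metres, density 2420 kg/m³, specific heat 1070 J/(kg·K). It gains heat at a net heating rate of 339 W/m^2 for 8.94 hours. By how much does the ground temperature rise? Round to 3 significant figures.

Areal heat capacity C = ρ c_p D = 2420 × 1070 × 0.514 = 1.33×10^6 J/(m²·K).
Net heat input Q = F Δt = 339 × (8.94 hours × 3600 s/hour) = 1.09×10^7 J/m².
ΔT = Q / C = 1.09×10^7 / 1.33×10^6 = 8.20 K.

8.20 K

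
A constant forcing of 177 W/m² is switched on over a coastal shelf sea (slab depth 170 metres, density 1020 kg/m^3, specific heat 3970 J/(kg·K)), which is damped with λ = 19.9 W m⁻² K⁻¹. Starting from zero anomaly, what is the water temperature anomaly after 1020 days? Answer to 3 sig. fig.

8.20 K

Areal heat capacity C = ρ c_p D = 1020 × 3970 × 170 = 6.88×10^8 J m⁻² K⁻¹.
τ = C / λ = 6.88×10^8 / 19.9 = 3.46×10^7 s.
Equilibrium anomaly ΔT_eq = F / λ = 177 / 19.9 = 8.89 K.
t = 1020 days = 8.81×10^7 s, so t/τ = 2.55.
ΔT(t) = ΔT_eq (1 − e^(−t/τ)) = 8.89 × (1 − e^−2.55) = 8.20 K.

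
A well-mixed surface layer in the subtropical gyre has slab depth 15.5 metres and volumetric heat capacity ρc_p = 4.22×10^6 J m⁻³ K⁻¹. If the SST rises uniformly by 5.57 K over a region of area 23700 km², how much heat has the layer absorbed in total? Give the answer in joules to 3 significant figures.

8.63×10^18 J

Areal heat capacity C = ρc_p × D = 4.22×10^6 × 15.5 = 6.54×10^7 J/(m²·K).
Heat per unit area: q = C ΔT = 6.54×10^7 × 5.57 = 3.64×10^8 J/m².
Total heat: Q = q × A = 3.64×10^8 × (23700 × 10⁶ m²) = 8.63×10^18 J.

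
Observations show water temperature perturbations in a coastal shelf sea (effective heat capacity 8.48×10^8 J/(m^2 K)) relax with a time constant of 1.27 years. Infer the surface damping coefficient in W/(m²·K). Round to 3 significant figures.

21.2

Areal heat capacity C = 8.48×10^8 J/(m^2 K) (given).
τ = 1.27 years = 4.01×10^7 s.
λ = C / τ = 8.48×10^8 / 4.01×10^7 = 21.2 W/(m²·K).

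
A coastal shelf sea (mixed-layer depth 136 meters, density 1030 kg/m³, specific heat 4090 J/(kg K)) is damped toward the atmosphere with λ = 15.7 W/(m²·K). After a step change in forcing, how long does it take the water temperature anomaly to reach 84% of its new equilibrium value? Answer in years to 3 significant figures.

2.12 years

Areal heat capacity C = ρ c_p D = 1030 × 4090 × 136 = 5.73×10^8 J/(m²·K).
τ = C / λ = 5.73×10^8 / 15.7 = 3.65×10^7 s.
Fraction reached: 1 − e^(−t/τ) = 0.84 ⇒ t = −τ ln(1 − 0.84) = τ × 1.83.
t = 6.69×10^7 s = 2.12 years.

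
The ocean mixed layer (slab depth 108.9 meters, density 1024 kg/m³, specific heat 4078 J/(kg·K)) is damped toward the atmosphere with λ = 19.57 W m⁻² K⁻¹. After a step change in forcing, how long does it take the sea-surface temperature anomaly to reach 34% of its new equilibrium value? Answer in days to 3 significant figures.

112 days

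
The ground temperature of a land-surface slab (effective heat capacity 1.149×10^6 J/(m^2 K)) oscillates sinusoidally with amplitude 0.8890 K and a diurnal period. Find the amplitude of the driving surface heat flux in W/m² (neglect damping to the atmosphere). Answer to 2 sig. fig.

Areal heat capacity C = 1.149×10^6 J/(m^2 K) (given).
ω = 2π / 86400 s = 7.27×10^-5 s⁻¹.
Cω = 1.15×10^6 × 7.27×10^-5 = 83.6 W/(m²·K).
F₀ = A × Cω = 0.8890 × 83.6 = 74.3 W/m².

74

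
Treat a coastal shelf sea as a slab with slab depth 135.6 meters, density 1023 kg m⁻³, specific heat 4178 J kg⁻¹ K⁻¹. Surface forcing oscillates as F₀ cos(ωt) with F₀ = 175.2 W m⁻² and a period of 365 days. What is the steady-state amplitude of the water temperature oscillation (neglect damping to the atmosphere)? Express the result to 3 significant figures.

1.52 K

Areal heat capacity C = ρ c_p D = 1023 × 4178 × 135.6 = 5.80×10^8 J/(m²·K).
Angular frequency ω = 2π / T = 2π / 3.15×10^7 s = 1.99×10^-7 s⁻¹.
Cω = 5.80×10^8 × 1.99×10^-7 = 115 W/(m²·K).
Amplitude A = F₀ / (Cω) = 175.2 / 115 = 1.52 K.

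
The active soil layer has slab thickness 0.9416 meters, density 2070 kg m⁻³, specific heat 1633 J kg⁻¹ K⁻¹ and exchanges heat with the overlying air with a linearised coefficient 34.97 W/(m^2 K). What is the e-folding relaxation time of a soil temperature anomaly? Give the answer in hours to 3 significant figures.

25.3 hours

Areal heat capacity C = ρ c_p D = 2070 × 1633 × 0.9416 = 3.18×10^6 J/(m^2 K).
Relaxation time τ = C / λ = 3.18×10^6 / 34.97 = 91000 s.
In hours: 91000 s / (3600 s/hour) = 25.3 hours.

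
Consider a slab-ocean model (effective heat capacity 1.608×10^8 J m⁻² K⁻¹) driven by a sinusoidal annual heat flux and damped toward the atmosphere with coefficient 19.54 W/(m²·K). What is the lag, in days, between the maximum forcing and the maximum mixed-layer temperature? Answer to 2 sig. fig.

Areal heat capacity C = 1.608×10^8 J m⁻² K⁻¹ (given).
ω = 2π / 3.15×10^7 s = 1.99×10^-7 s⁻¹.
Phase lag φ = arctan(Cω/λ) = arctan(32.0/19.54) = 1.02 rad.
Time lag = φ / ω = 1.02 / 1.99×10^-7 = 5.14×10^6 s = 59.4 days.

59 days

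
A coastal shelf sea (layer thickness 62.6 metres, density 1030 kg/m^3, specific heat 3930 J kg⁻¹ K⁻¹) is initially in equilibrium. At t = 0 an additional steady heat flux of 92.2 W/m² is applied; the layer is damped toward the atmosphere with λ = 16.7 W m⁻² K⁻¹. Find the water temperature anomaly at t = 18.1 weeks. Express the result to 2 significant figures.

Areal heat capacity C = ρ c_p D = 1030 × 3930 × 62.6 = 2.53×10^8 J m⁻² K⁻¹.
τ = C / λ = 2.53×10^8 / 16.7 = 1.52×10^7 s.
Equilibrium anomaly ΔT_eq = F / λ = 92.2 / 16.7 = 5.52 K.
t = 18.1 weeks = 1.09×10^7 s, so t/τ = 0.721.
ΔT(t) = ΔT_eq (1 − e^(−t/τ)) = 5.52 × (1 − e^−0.721) = 2.84 K.

2.8 K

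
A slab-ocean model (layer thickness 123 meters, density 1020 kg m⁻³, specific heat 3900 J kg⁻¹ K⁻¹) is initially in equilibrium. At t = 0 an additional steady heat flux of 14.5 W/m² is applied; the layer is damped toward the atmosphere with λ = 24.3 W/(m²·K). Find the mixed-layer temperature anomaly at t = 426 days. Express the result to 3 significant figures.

0.501 K

Areal heat capacity C = ρ c_p D = 1020 × 3900 × 123 = 4.89×10^8 J/(m²·K).
τ = C / λ = 4.89×10^8 / 24.3 = 2.01×10^7 s.
Equilibrium anomaly ΔT_eq = F / λ = 14.5 / 24.3 = 0.597 K.
t = 426 days = 3.68×10^7 s, so t/τ = 1.83.
ΔT(t) = ΔT_eq (1 − e^(−t/τ)) = 0.597 × (1 − e^−1.83) = 0.501 K.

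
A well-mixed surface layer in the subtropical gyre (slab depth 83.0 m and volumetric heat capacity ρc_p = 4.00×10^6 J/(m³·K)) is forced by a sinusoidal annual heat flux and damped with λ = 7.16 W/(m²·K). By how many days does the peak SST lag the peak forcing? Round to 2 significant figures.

85 days

Areal heat capacity C = ρc_p × D = 4.00×10^6 × 83.0 = 3.32×10^8 J m⁻² K⁻¹.
ω = 2π / 3.15×10^7 s = 1.99×10^-7 s⁻¹.
Phase lag φ = arctan(Cω/λ) = arctan(66.1/7.16) = 1.46 rad.
Time lag = φ / ω = 1.46 / 1.99×10^-7 = 7.34×10^6 s = 85.0 days.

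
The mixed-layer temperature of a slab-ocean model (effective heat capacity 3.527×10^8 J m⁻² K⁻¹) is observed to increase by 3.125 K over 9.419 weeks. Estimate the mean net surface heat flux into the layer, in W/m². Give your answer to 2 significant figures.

Areal heat capacity C = 3.527×10^8 J m⁻² K⁻¹ (given).
Required heat per unit area: Q = C ΔT = 3.53×10^8 × 3.125 = 1.10×10^9 J/m².
Flux F = Q / Δt = 1.10×10^9 / 5.70×10^6 s = 193 W/m².

190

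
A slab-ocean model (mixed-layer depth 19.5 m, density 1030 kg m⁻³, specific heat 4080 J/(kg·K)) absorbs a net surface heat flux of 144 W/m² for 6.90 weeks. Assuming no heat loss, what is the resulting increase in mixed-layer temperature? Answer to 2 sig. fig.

Areal heat capacity C = ρ c_p D = 1030 × 4080 × 19.5 = 8.19×10^7 J/(m²·K).
Net heat input Q = F Δt = 144 × (6.90 weeks × 6.048×10^5 s/week) = 6.01×10^8 J/m².
ΔT = Q / C = 6.01×10^8 / 8.19×10^7 = 7.33 K.

7.3 K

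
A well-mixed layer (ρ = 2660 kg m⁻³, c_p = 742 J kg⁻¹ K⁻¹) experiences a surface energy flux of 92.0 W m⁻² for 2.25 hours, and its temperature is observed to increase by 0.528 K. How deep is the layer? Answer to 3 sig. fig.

0.715 m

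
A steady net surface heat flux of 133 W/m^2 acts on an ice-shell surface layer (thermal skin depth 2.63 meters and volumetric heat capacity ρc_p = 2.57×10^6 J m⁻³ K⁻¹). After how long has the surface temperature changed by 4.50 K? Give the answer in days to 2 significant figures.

Areal heat capacity C = ρc_p × D = 2.57×10^6 × 2.63 = 6.76×10^6 J/(m²·K).
Time required: Δt = C ΔT / F = 6.76×10^6 × 4.50 / 133 = 2.29×10^5 s.
In days: 2.29×10^5 s / (86400 s/day) = 2.65 days.

2.6 days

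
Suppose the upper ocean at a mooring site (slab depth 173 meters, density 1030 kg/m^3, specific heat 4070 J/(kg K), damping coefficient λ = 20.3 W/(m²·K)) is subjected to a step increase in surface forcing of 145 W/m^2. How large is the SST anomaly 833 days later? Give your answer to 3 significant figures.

6.19 K

Areal heat capacity C = ρ c_p D = 1030 × 4070 × 173 = 7.25×10^8 J m⁻² K⁻¹.
τ = C / λ = 7.25×10^8 / 20.3 = 3.57×10^7 s.
Equilibrium anomaly ΔT_eq = F / λ = 145 / 20.3 = 7.14 K.
t = 833 days = 7.20×10^7 s, so t/τ = 2.01.
ΔT(t) = ΔT_eq (1 − e^(−t/τ)) = 7.14 × (1 − e^−2.01) = 6.19 K.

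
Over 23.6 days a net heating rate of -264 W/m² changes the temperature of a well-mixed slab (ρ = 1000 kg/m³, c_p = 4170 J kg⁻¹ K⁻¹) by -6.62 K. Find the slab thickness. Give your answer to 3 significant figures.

19.5 m

Heat input Q = F Δt = -264 × 2.04×10^6 s = -5.38×10^8 J/m².
Required areal heat capacity C = Q / ΔT = 8.13×10^7 J/(m²·K).
Depth D = C / (ρ c_p) = 8.13×10^7 / (1000 × 4170) = 19.5 m.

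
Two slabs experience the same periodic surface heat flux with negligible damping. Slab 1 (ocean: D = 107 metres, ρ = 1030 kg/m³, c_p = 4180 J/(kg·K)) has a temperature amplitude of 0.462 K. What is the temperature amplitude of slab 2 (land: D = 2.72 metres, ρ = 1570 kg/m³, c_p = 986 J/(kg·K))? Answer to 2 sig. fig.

C_ocean = 4.61×10^8 J/(m²·K); C_land = 4.21×10^6 J/(m²·K).
A ∝ 1/C ⇒ A_land = A_ocean × C_ocean/C_land = 0.462 × 109 = 50.5 K.

51 K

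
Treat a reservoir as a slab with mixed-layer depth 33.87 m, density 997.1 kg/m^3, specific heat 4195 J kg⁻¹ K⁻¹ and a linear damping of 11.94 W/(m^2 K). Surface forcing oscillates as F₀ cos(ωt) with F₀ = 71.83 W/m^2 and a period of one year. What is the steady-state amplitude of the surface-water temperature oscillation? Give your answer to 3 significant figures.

Areal heat capacity C = ρ c_p D = 997.1 × 4195 × 33.87 = 1.42×10^8 J/(m²·K).
Angular frequency ω = 2π / T = 2π / 3.15×10^7 s = 1.99×10^-7 s⁻¹.
√((Cω)² + λ²) = √((28.2)² + 11.94²) = 30.6 W/(m²·K).
Amplitude A = F₀ / √((Cω)²+λ²) = 71.83 / 30.6 = 2.34 K.

2.34 K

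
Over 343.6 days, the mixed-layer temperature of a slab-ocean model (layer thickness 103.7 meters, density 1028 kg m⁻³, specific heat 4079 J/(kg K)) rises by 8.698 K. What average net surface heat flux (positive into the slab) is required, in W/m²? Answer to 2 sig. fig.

Areal heat capacity C = ρ c_p D = 1028 × 4079 × 103.7 = 4.35×10^8 J/(m^2 K).
Required heat per unit area: Q = C ΔT = 4.35×10^8 × 8.698 = 3.78×10^9 J/m².
Flux F = Q / Δt = 3.78×10^9 / 2.97×10^7 s = 127 W/m².

130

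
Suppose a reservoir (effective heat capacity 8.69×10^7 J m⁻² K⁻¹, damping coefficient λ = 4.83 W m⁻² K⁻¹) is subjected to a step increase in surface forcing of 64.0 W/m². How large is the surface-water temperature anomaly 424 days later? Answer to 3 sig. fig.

11.5 K

Areal heat capacity C = 8.69×10^7 J m⁻² K⁻¹ (given).
τ = C / λ = 8.69×10^7 / 4.83 = 1.80×10^7 s.
Equilibrium anomaly ΔT_eq = F / λ = 64.0 / 4.83 = 13.3 K.
t = 424 days = 3.66×10^7 s, so t/τ = 2.04.
ΔT(t) = ΔT_eq (1 − e^(−t/τ)) = 13.3 × (1 − e^−2.04) = 11.5 K.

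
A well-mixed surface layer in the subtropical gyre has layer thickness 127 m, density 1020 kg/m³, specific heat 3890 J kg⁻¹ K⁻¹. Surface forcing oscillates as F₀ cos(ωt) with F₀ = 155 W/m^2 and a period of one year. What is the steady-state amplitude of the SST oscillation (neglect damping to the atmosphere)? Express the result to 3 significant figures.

1.54 K

Areal heat capacity C = ρ c_p D = 1020 × 3890 × 127 = 5.04×10^8 J/(m²·K).
Angular frequency ω = 2π / T = 2π / 3.15×10^7 s = 1.99×10^-7 s⁻¹.
Cω = 5.04×10^8 × 1.99×10^-7 = 100 W/(m²·K).
Amplitude A = F₀ / (Cω) = 155 / 100 = 1.54 K.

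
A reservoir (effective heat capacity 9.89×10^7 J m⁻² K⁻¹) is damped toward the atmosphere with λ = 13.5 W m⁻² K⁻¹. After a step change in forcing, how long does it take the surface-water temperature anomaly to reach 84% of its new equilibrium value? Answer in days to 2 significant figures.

Areal heat capacity C = 9.89×10^7 J m⁻² K⁻¹ (given).
τ = C / λ = 9.89×10^7 / 13.5 = 7.33×10^6 s.
Fraction reached: 1 − e^(−t/τ) = 0.84 ⇒ t = −τ ln(1 − 0.84) = τ × 1.83.
t = 1.34×10^7 s = 155 days.

160 days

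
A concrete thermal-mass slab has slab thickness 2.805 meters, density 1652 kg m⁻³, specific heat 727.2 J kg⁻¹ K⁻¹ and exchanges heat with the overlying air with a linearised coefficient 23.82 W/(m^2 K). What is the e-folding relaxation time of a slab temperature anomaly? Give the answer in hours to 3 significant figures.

Areal heat capacity C = ρ c_p D = 1652 × 727.2 × 2.805 = 3.37×10^6 J m⁻² K⁻¹.
Relaxation time τ = C / λ = 3.37×10^6 / 23.82 = 1.41×10^5 s.
In hours: 1.41×10^5 s / (3600 s/hour) = 39.3 hours.

39.3 hours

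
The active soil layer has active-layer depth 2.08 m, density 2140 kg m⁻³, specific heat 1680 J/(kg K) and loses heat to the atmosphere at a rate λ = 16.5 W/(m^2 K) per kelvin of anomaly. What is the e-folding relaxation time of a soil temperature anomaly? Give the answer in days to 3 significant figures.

5.25 days

Areal heat capacity C = ρ c_p D = 2140 × 1680 × 2.08 = 7.48×10^6 J/(m²·K).
Relaxation time τ = C / λ = 7.48×10^6 / 16.5 = 4.53×10^5 s.
In days: 4.53×10^5 s / (86400 s/day) = 5.25 days.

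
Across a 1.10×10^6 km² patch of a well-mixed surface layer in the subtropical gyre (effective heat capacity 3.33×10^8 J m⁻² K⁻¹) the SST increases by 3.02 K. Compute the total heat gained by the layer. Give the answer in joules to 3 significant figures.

1.11×10^21 J

Areal heat capacity C = 3.33×10^8 J m⁻² K⁻¹ (given).
Heat per unit area: q = C ΔT = 3.33×10^8 × 3.02 = 1.01×10^9 J/m².
Total heat: Q = q × A = 1.01×10^9 × (1.10×10^6 × 10⁶ m²) = 1.11×10^21 J.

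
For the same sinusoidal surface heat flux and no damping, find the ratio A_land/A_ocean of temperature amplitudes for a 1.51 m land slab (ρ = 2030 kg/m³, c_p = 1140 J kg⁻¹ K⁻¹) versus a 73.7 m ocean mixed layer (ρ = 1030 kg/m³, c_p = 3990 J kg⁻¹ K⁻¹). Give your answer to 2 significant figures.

C_ocean = 1030 × 3990 × 73.7 = 3.03×10^8 J/(m²·K).
C_land = 2030 × 1140 × 1.51 = 3.49×10^6 J/(m²·K).
Undamped amplitude ∝ 1/C, so A_land/A_ocean = C_ocean/C_land = 86.7.

87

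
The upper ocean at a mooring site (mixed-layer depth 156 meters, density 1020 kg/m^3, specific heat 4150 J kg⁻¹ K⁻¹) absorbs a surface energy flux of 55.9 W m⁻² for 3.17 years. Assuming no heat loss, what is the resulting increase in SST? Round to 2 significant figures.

Areal heat capacity C = ρ c_p D = 1020 × 4150 × 156 = 6.60×10^8 J/(m²·K).
Net heat input Q = F Δt = 55.9 × (3.17 years × 3.156×10^7 s/year) = 5.59×10^9 J/m².
ΔT = Q / C = 5.59×10^9 / 6.60×10^8 = 8.47 K.

8.5 K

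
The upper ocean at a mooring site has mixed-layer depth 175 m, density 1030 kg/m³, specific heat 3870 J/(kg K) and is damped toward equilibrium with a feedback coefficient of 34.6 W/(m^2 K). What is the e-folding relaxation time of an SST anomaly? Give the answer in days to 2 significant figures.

230 days

Areal heat capacity C = ρ c_p D = 1030 × 3870 × 175 = 6.98×10^8 J/(m²·K).
Relaxation time τ = C / λ = 6.98×10^8 / 34.6 = 2.02×10^7 s.
In days: 2.02×10^7 s / (86400 s/day) = 233 days.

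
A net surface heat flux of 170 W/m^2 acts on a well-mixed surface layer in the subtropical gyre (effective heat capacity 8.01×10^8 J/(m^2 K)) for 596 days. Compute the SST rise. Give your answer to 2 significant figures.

11 K

Areal heat capacity C = 8.01×10^8 J/(m^2 K) (given).
Net heat input Q = F Δt = 170 × (596 days × 86400 s/day) = 8.75×10^9 J/m².
ΔT = Q / C = 8.75×10^9 / 8.01×10^8 = 10.9 K.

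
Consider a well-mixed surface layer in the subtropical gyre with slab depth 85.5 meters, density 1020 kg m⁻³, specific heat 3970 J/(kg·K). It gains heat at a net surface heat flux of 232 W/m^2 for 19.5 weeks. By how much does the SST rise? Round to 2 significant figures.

7.9 K

Areal heat capacity C = ρ c_p D = 1020 × 3970 × 85.5 = 3.46×10^8 J/(m^2 K).
Net heat input Q = F Δt = 232 × (19.5 weeks × 6.048×10^5 s/week) = 2.74×10^9 J/m².
ΔT = Q / C = 2.74×10^9 / 3.46×10^8 = 7.90 K.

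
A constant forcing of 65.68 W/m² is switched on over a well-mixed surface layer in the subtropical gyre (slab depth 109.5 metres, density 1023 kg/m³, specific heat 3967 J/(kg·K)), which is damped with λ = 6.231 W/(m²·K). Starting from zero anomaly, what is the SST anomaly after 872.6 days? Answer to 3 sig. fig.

6.88 K

Areal heat capacity C = ρ c_p D = 1023 × 3967 × 109.5 = 4.44×10^8 J/(m^2 K).
τ = C / λ = 4.44×10^8 / 6.231 = 7.13×10^7 s.
Equilibrium anomaly ΔT_eq = F / λ = 65.68 / 6.231 = 10.5 K.
t = 872.6 days = 7.54×10^7 s, so t/τ = 1.06.
ΔT(t) = ΔT_eq (1 − e^(−t/τ)) = 10.5 × (1 − e^−1.06) = 6.88 K.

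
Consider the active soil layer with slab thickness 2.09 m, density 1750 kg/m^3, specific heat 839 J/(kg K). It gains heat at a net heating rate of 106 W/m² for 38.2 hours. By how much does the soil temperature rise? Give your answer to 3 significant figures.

Areal heat capacity C = ρ c_p D = 1750 × 839 × 2.09 = 3.07×10^6 J/(m^2 K).
Net heat input Q = F Δt = 106 × (38.2 hours × 3600 s/hour) = 1.46×10^7 J/m².
ΔT = Q / C = 1.46×10^7 / 3.07×10^6 = 4.75 K.

4.75 K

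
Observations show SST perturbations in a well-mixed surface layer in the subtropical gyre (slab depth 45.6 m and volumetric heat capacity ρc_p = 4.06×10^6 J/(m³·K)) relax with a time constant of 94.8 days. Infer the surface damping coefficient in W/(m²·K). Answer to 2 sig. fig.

Areal heat capacity C = ρc_p × D = 4.06×10^6 × 45.6 = 1.85×10^8 J/(m^2 K).
τ = 94.8 days = 8.19×10^6 s.
λ = C / τ = 1.85×10^8 / 8.19×10^6 = 22.6 W/(m²·K).

23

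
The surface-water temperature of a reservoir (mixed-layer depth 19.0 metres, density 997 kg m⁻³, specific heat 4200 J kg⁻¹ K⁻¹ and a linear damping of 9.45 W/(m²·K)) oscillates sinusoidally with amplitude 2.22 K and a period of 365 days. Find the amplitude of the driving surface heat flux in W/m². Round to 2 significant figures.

41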